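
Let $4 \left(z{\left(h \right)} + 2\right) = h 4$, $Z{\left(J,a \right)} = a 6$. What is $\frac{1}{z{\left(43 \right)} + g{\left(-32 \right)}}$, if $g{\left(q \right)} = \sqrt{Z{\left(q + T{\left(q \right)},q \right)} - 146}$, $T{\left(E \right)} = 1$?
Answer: $\frac{41}{2019} - \frac{13 i \sqrt{2}}{2019} \approx 0.020307 - 0.0091059 i$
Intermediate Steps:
$Z{\left(J,a \right)} = 6 a$
$g{\left(q \right)} = \sqrt{-146 + 6 q}$ ($g{\left(q \right)} = \sqrt{6 q - 146} = \sqrt{-146 + 6 q}$)
$z{\left(h \right)} = -2 + h$ ($z{\left(h \right)} = -2 + \frac{h 4}{4} = -2 + \frac{4 h}{4} = -2 + h$)
$\frac{1}{z{\left(43 \right)} + g{\left(-32 \right)}} = \frac{1}{\left(-2 + 43\right) + \sqrt{-146 + 6 \left(-32\right)}} = \frac{1}{41 + \sqrt{-146 - 192}} = \frac{1}{41 + \sqrt{-338}} = \frac{1}{41 + 13 i \sqrt{2}}$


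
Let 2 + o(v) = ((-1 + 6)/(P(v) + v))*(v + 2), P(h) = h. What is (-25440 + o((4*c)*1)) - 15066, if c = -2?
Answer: -324049/8 ≈ -40506.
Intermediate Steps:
o(v) = -2 + 5*(2 + v)/(2*v) (o(v) = -2 + ((-1 + 6)/(v + v))*(v + 2) = -2 + (5/((2*v)))*(2 + v) = -2 + (5*(1/(2*v)))*(2 + v) = -2 + (5/(2*v))*(2 + v) = -2 + 5*(2 + v)/(2*v))
(-25440 + o((4*c)*1)) - 15066 = (-25440 + (10 + (4*(-2))*1)/(2*(((4*(-2))*1)))) - 15066 = (-25440 + (10 - 8*1)/(2*((-8*1)))) - 15066 = (-25440 + (1/2)*(10 - 8)/(-8)) - 15066 = (-25440 + (1/2)*(-1/8)*2) - 15066 = (-25440 - 1/8) - 15066 = -203521/8 - 15066 = -324049/8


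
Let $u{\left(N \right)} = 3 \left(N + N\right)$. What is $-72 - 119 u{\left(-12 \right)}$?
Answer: $8496$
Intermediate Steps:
$u{\left(N \right)} = 6 N$ ($u{\left(N \right)} = 3 \cdot 2 N = 6 N$)
$-72 - 119 u{\left(-12 \right)} = -72 - 119 \cdot 6 \left(-12\right) = -72 - -8568 = -72 + 8568 = 8496$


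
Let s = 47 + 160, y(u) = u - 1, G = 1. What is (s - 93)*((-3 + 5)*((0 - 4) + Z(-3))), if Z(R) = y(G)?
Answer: -912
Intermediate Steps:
y(u) = -1 + u
Z(R) = 0 (Z(R) = -1 + 1 = 0)
s = 207
(s - 93)*((-3 + 5)*((0 - 4) + Z(-3))) = (207 - 93)*((-3 + 5)*((0 - 4) + 0)) = 114*(2*(-4 + 0)) = 114*(2*(-4)) = 114*(-8) = -912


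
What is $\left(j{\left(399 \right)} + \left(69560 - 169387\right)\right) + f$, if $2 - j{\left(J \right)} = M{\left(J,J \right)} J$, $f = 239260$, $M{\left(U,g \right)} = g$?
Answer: $-19766$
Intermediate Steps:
$j{\left(J \right)} = 2 - J^{2}$ ($j{\left(J \right)} = 2 - J J = 2 - J^{2}$)
$\left(j{\left(399 \right)} + \left(69560 - 169387\right)\right) + f = \left(\left(2 - 399^{2}\right) + \left(69560 - 169387\right)\right) + 239260 = \left(\left(2 - 159201\right) + \left(69560 - 169387\right)\right) + 239260 = \left(\left(2 - 159201\right) - 99827\right) + 239260 = \left(-159199 - 99827\right) + 239260 = -259026 + 239260 = -19766$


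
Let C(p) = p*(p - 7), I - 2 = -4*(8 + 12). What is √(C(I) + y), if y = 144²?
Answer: √27366 ≈ 165.43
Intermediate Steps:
I = -78 (I = 2 - 4*(8 + 12) = 2 - 4*20 = 2 - 80 = -78)
C(p) = p*(-7 + p)
y = 20736
√(C(I) + y) = √(-78*(-7 - 78) + 20736) = √(-78*(-85) + 20736) = √(6630 + 20736) = √27366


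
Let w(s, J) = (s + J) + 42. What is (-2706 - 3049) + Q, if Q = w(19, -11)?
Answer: -5705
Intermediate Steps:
w(s, J) = 42 + J + s (w(s, J) = (J + s) + 42 = 42 + J + s)
Q = 50 (Q = 42 - 11 + 19 = 50)
(-2706 - 3049) + Q = (-2706 - 3049) + 50 = -5755 + 50 = -5705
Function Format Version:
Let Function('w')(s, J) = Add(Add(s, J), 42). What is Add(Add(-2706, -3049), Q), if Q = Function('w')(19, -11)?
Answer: -5705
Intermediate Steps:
Function('w')(s, J) = Add(42, J, s) (Function('w')(s, J) = Add(Add(J, s), 42) = Add(42, J, s))
Q = 50 (Q = Add(42, -11, 19) = 50)
Add(Add(-2706, -3049), Q) = Add(Add(-2706, -3049), 50) = Add(-5755, 50) = -5705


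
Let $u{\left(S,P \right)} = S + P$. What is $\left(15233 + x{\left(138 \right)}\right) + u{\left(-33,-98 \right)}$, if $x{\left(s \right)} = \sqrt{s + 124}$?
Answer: $15102 + \sqrt{262} \approx 15118.0$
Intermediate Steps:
$u{\left(S,P \right)} = P + S$
$x{\left(s \right)} = \sqrt{124 + s}$
$\left(15233 + x{\left(138 \right)}\right) + u{\left(-33,-98 \right)} = \left(15233 + \sqrt{124 + 138}\right) - 131 = \left(15233 + \sqrt{262}\right) - 131 = 15102 + \sqrt{262}$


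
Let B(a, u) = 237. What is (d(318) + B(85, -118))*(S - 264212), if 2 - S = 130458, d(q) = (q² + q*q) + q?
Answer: -80039854404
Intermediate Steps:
d(q) = q + 2*q² (d(q) = (q² + q²) + q = 2*q² + q = q + 2*q²)
S = -130456 (S = 2 - 1*130458 = 2 - 130458 = -130456)
(d(318) + B(85, -118))*(S - 264212) = (318*(1 + 2*318) + 237)*(-130456 - 264212) = (318*(1 + 636) + 237)*(-394668) = (318*637 + 237)*(-394668) = (202566 + 237)*(-394668) = 202803*(-394668) = -80039854404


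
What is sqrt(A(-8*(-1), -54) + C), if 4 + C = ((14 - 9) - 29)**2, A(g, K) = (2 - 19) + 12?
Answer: 9*sqrt(7) ≈ 23.812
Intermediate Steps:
A(g, K) = -5 (A(g, K) = -17 + 12 = -5)
C = 572 (C = -4 + ((14 - 9) - 29)**2 = -4 + (5 - 29)**2 = -4 + (-24)**2 = -4 + 576 = 572)
sqrt(A(-8*(-1), -54) + C) = sqrt(-5 + 572) = sqrt(567) = 9*sqrt(7)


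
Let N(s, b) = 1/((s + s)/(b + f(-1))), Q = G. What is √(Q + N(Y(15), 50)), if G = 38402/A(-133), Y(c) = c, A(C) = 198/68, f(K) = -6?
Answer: √359098630/165 ≈ 114.85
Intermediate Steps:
A(C) = 99/34 (A(C) = 198*(1/68) = 99/34)
G = 1305668/99 (G = 38402/(99/34) = 38402*(34/99) = 1305668/99 ≈ 13189.)
Q = 1305668/99 ≈ 13189.
N(s, b) = (-6 + b)/(2*s) (N(s, b) = 1/((s + s)/(b - 6)) = 1/((2*s)/(-6 + b)) = 1/(2*s/(-6 + b)) = (-6 + b)/(2*s))
√(Q + N(Y(15), 50)) = √(1305668/99 + (½)*(-6 + 50)/15) = √(1305668/99 + (½)*(1/15)*44) = √(1305668/99 + 22/15) = √(6529066/495) = √359098630/165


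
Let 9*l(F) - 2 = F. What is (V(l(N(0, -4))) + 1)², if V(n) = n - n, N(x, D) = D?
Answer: 1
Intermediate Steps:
l(F) = 2/9 + F/9
V(n) = 0
(V(l(N(0, -4))) + 1)² = (0 + 1)² = 1² = 1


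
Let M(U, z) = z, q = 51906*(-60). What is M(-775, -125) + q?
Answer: -3114485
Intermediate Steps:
q = -3114360
M(-775, -125) + q = -125 - 3114360 = -3114485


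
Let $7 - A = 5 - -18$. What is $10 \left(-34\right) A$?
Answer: $5440$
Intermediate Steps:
$A = -16$ ($A = 7 - \left(5 - -18\right) = 7 - \left(5 + 18\right) = 7 - 23 = -16$)
$10 \left(-34\right) A = 10 \left(-34\right) \left(-16\right) = \left(-340\right) \left(-16\right) = 5440$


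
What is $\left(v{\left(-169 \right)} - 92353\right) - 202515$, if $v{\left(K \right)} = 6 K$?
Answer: $-295882$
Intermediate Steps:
$\left(v{\left(-169 \right)} - 92353\right) - 202515 = \left(6 \left(-169\right) - 92353\right) - 202515 = \left(-1014 - 92353\right) - 202515 = -93367 - 202515 = -295882$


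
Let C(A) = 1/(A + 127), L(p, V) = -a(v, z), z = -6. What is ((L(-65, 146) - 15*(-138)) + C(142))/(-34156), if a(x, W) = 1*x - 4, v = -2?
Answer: -558445/9187964 ≈ -0.060780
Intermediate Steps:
a(x, W) = -4 + x (a(x, W) = x - 4 = -4 + x)
L(p, V) = 6 (L(p, V) = -(-4 - 2) = -1*(-6) = 6)
C(A) = 1/(127 + A)
((L(-65, 146) - 15*(-138)) + C(142))/(-34156) = ((6 - 15*(-138)) + 1/(127 + 142))/(-34156) = ((6 + 2070) + 1/269)*(-1/34156) = (2076 + 1/269)*(-1/34156) = (558445/269)*(-1/34156) = -558445/9187964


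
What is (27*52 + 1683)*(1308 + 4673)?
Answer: 18463347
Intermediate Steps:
(27*52 + 1683)*(1308 + 4673) = (1404 + 1683)*5981 = 3087*5981 = 18463347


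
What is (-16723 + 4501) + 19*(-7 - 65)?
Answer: -13590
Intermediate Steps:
(-16723 + 4501) + 19*(-7 - 65) = -12222 + 19*(-72) = -12222 - 1368 = -13590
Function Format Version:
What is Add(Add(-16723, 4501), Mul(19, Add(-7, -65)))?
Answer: -13590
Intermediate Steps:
Add(Add(-16723, 4501), Mul(19, Add(-7, -65))) = Add(-12222, Mul(19, -72)) = Add(-12222, -1368) = -13590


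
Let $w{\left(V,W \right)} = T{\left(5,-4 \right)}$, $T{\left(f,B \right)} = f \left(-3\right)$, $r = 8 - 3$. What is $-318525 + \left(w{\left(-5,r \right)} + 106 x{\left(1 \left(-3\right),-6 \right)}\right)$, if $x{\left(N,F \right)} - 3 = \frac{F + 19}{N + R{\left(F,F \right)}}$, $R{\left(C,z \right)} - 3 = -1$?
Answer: $-319600$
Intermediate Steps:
$r = 5$ ($r = 8 - 3 = 5$)
$R{\left(C,z \right)} = 2$ ($R{\left(C,z \right)} = 3 - 1 = 2$)
$x{\left(N,F \right)} = 3 + \frac{19 + F}{2 + N}$ ($x{\left(N,F \right)} = 3 + \frac{F + 19}{N + 2} = 3 + \frac{19 + F}{2 + N}$)
$T{\left(f,B \right)} = - 3 f$
$w{\left(V,W \right)} = -15$ ($w{\left(V,W \right)} = \left(-3\right) 5 = -15$)
$-318525 + \left(w{\left(-5,r \right)} + 106 x{\left(1 \left(-3\right),-6 \right)}\right) = -318525 + \left(-15 + 106 \frac{25 - 6 + 3 \cdot 1 \left(-3\right)}{2 + 1 \left(-3\right)}\right) = -318525 + \left(-15 + 106 \frac{25 - 6 + 3 \left(-3\right)}{2 - 3}\right) = -318525 + \left(-15 + 106 \frac{25 - 6 - 9}{-1}\right) = -318525 + \left(-15 + 106 \left(\left(-1\right) 10\right)\right) = -318525 + \left(-15 + 106 \left(-10\right)\right) = -318525 - 1075 = -319600$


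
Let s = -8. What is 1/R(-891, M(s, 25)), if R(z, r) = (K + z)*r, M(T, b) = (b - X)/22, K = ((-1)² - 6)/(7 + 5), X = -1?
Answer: -132/139061 ≈ -0.00094922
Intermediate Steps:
K = -5/12 (K = (1 - 6)/12 = -5*1/12 = -5/12 ≈ -0.41667)
M(T, b) = 1/22 + b/22 (M(T, b) = (b - 1*(-1))/22 = (b + 1)*(1/22) = (1 + b)*(1/22) = 1/22 + b/22)
R(z, r) = r*(-5/12 + z) (R(z, r) = (-5/12 + z)*r = r*(-5/12 + z))
1/R(-891, M(s, 25)) = 1/((1/22 + (1/22)*25)*(-5 + 12*(-891))/12) = 1/((1/22 + 25/22)*(-5 - 10692)/12) = 1/((1/12)*(13/11)*(-10697)) = 1/(-139061/132) = -132/139061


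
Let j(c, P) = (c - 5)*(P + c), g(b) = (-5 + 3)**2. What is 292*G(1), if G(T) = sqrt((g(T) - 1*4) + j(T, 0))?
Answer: 584*I ≈ 584.0*I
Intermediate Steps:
g(b) = 4 (g(b) = (-2)**2 = 4)
j(c, P) = (-5 + c)*(P + c)
G(T) = sqrt(T**2 - 5*T) (G(T) = sqrt((4 - 1*4) + (T**2 - 5*0 - 5*T + 0*T)) = sqrt((4 - 4) + (T**2 + 0 - 5*T + 0)) = sqrt(0 + (T**2 - 5*T)) = sqrt(T**2 - 5*T))
292*G(1) = 292*sqrt(1*(-5 + 1)) = 292*sqrt(1*(-4)) = 292*sqrt(-4) = 292*(2*I) = 584*I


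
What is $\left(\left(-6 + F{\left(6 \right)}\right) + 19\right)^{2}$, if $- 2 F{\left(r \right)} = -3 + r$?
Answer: $\frac{529}{4} \approx 132.25$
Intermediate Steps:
$F{\left(r \right)} = \frac{3}{2} - \frac{r}{2}$ ($F{\left(r \right)} = - \frac{-3 + r}{2} = \frac{3}{2} - \frac{r}{2}$)
$\left(\left(-6 + F{\left(6 \right)}\right) + 19\right)^{2} = \left(\left(-6 + \left(\frac{3}{2} - 3\right)\right) + 19\right)^{2} = \left(\left(-6 - \frac{3}{2}\right) + 19\right)^{2} = \left(- \frac{15}{2} + 19\right)^{2} = \left(\frac{23}{2}\right)^{2} = \frac{529}{4}$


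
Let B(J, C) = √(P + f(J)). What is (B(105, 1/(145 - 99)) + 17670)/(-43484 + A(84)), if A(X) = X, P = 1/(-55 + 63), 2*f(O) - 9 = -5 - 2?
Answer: -57/140 - 3*√2/173600 ≈ -0.40717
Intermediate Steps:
f(O) = 1 (f(O) = 9/2 + (-5 - 2)/2 = 9/2 + (½)*(-7) = 9/2 - 7/2 = 1)
P = ⅛ (P = 1/8 = ⅛ ≈ 0.12500)
B(J, C) = 3*√2/4 (B(J, C) = √(⅛ + 1) = √(9/8) = 3*√2/4)
(B(105, 1/(145 - 99)) + 17670)/(-43484 + A(84)) = (3*√2/4 + 17670)/(-43484 + 84) = (17670 + 3*√2/4)/(-43400) = (17670 + 3*√2/4)*(-1/43400) = -57/140 - 3*√2/173600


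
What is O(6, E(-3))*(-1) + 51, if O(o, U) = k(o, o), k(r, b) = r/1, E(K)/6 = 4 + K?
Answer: 45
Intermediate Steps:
E(K) = 24 + 6*K (E(K) = 6*(4 + K) = 24 + 6*K)
k(r, b) = r (k(r, b) = r*1 = r)
O(o, U) = o
O(6, E(-3))*(-1) + 51 = 6*(-1) + 51 = -6 + 51 = 45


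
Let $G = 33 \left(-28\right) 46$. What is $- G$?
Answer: $42504$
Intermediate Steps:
$G = -42504$ ($G = \left(-924\right) 46 = -42504$)
$- G = \left(-1\right) \left(-42504\right) = 42504$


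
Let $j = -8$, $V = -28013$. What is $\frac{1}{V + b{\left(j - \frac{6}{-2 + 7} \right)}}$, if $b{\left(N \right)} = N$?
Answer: $- \frac{5}{140111} \approx -3.5686 \cdot 10^{-5}$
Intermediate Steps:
$\frac{1}{V + b{\left(j - \frac{6}{-2 + 7} \right)}} = \frac{1}{-28013 - \left(8 + \frac{6}{-2 + 7}\right)} = \frac{1}{-28013 - \left(8 + \frac{6}{5}\right)} = \frac{1}{-28013 - \frac{46}{5}} = \frac{1}{- \frac{140111}{5}} = - \frac{5}{140111}$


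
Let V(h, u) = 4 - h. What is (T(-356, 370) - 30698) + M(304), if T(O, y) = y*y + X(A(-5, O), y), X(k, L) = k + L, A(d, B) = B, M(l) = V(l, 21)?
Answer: 105916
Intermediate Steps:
M(l) = 4 - l
X(k, L) = L + k
T(O, y) = O + y + y² (T(O, y) = y*y + (y + O) = y² + (O + y) = O + y + y²)
(T(-356, 370) - 30698) + M(304) = ((-356 + 370 + 370²) - 30698) + (4 - 1*304) = ((-356 + 370 + 136900) - 30698) + (4 - 304) = (136914 - 30698) - 300 = 106216 - 300 = 105916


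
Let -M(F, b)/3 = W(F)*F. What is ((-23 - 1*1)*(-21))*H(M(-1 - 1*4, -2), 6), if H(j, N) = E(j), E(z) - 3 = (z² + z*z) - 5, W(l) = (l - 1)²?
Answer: 293931792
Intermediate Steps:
W(l) = (-1 + l)²
M(F, b) = -3*F*(-1 + F)² (M(F, b) = -3*(-1 + F)²*F = -3*F*(-1 + F)²)
E(z) = -2 + 2*z² (E(z) = 3 + ((z² + z*z) - 5) = 3 + ((z² + z²) - 5) = 3 + (2*z² - 5) = 3 + (-5 + 2*z²) = -2 + 2*z²)
H(j, N) = -2 + 2*j²
((-23 - 1*1)*(-21))*H(M(-1 - 1*4, -2), 6) = ((-23 - 1*1)*(-21))*(-2 + 2*(-3*(-1 - 1*4)*(-1 + (-1 - 1*4))²)²) = ((-23 - 1)*(-21))*(-2 + 2*(-3*(-1 - 4)*(-1 + (-1 - 4))²)²) = (-24*(-21))*(-2 + 2*(-3*(-5)*(-1 - 5)²)²) = 504*(-2 + 2*(-3*(-5)*(-6)²)²) = 504*(-2 + 2*(-3*(-5)*36)²) = 504*(-2 + 2*540²) = 504*(-2 + 2*291600) = 504*(-2 + 583200) = 504*583198 = 293931792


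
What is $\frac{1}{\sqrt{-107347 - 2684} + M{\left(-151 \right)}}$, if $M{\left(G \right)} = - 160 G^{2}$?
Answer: $- \frac{3648160}{13309071495631} - \frac{i \sqrt{110031}}{13309071495631} \approx -2.7411 \cdot 10^{-7} - 2.4924 \cdot 10^{-11} i$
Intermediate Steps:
$\frac{1}{\sqrt{-107347 - 2684} + M{\left(-151 \right)}} = \frac{1}{\sqrt{-107347 - 2684} - 160 \left(-151\right)^{2}} = \frac{1}{\sqrt{-107347 + \left(-232773 + 230089\right)} - 3648160} = \frac{1}{\sqrt{-107347 - 2684} - 3648160} = \frac{1}{\sqrt{-110031} - 3648160} = \frac{1}{i \sqrt{110031} - 3648160} = \frac{1}{-3648160 + i \sqrt{110031}}$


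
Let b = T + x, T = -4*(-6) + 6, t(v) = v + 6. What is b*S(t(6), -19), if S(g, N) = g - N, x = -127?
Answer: -3007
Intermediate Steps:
t(v) = 6 + v
T = 30 (T = 24 + 6 = 30)
b = -97 (b = 30 - 127 = -97)
b*S(t(6), -19) = -97*((6 + 6) - 1*(-19)) = -97*(12 + 19) = -97*31 = -3007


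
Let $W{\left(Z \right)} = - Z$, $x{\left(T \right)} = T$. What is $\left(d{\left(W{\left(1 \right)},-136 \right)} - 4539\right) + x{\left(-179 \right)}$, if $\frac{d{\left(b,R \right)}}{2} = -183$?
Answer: $-5084$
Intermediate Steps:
$d{\left(b,R \right)} = -366$ ($d{\left(b,R \right)} = 2 \left(-183\right) = -366$)
$\left(d{\left(W{\left(1 \right)},-136 \right)} - 4539\right) + x{\left(-179 \right)} = \left(-366 - 4539\right) - 179 = -4905 - 179 = -5084$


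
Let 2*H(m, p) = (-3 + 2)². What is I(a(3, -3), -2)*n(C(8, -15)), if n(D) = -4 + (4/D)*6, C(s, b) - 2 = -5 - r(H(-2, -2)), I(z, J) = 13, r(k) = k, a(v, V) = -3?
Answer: -988/7 ≈ -141.14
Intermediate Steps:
H(m, p) = ½ (H(m, p) = (-3 + 2)²/2 = (½)*(-1)² = (½)*1 = ½)
C(s, b) = -7/2 (C(s, b) = 2 + (-5 - 1*½) = 2 + (-5 - ½) = 2 - 11/2 = -7/2)
n(D) = -4 + 24/D
I(a(3, -3), -2)*n(C(8, -15)) = 13*(-4 + 24/(-7/2)) = 13*(-4 + 24*(-2/7)) = 13*(-4 - 48/7) = 13*(-76/7) = -988/7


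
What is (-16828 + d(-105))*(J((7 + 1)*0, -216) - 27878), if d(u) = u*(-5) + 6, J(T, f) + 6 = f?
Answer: 457945700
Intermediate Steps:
J(T, f) = -6 + f
d(u) = 6 - 5*u (d(u) = -5*u + 6 = 6 - 5*u)
(-16828 + d(-105))*(J((7 + 1)*0, -216) - 27878) = (-16828 + (6 - 5*(-105)))*((-6 - 216) - 27878) = (-16828 + (6 + 525))*(-222 - 27878) = (-16828 + 531)*(-28100) = -16297*(-28100) = 457945700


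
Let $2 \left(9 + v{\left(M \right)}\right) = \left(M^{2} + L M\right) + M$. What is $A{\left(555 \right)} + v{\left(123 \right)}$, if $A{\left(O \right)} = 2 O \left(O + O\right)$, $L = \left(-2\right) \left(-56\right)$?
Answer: $1246605$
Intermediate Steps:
$L = 112$
$A{\left(O \right)} = 4 O^{2}$ ($A{\left(O \right)} = 2 O 2 O = 4 O^{2}$)
$v{\left(M \right)} = -9 + \frac{M^{2}}{2} + \frac{113 M}{2}$ ($v{\left(M \right)} = -9 + \frac{\left(M^{2} + 112 M\right) + M}{2} = -9 + \frac{M^{2} + 113 M}{2} = -9 + \left(\frac{M^{2}}{2} + \frac{113 M}{2}\right) = -9 + \frac{M^{2}}{2} + \frac{113 M}{2}$)
$A{\left(555 \right)} + v{\left(123 \right)} = 4 \cdot 555^{2} + \left(-9 + \frac{123^{2}}{2} + \frac{113}{2} \cdot 123\right) = 4 \cdot 308025 + \left(-9 + \frac{1}{2} \cdot 15129 + \frac{13899}{2}\right) = 1232100 + \left(-9 + \frac{15129}{2} + \frac{13899}{2}\right) = 1232100 + 14505 = 1246605$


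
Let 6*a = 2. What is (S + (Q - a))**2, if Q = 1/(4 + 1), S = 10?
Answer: 21904/225 ≈ 97.351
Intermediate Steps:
a = 1/3 (a = (1/6)*2 = 1/3 ≈ 0.33333)
Q = 1/5 ≈ 0.20000
(S + (Q - a))**2 = (10 + (1/5 - 1*1/3))**2 = (10 + (1/5 - 1/3))**2 = (10 - 2/15)**2 = (148/15)**2 = 21904/225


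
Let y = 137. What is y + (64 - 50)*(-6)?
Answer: 53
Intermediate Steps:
y + (64 - 50)*(-6) = 137 + (64 - 50)*(-6) = 137 + 14*(-6) = 137 - 84 = 53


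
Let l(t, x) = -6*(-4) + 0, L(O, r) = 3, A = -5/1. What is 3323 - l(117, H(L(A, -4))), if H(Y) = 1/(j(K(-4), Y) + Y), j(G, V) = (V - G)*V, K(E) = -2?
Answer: 3299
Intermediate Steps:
A = -5 (A = -5*1 = -5)
j(G, V) = V*(V - G)
H(Y) = 1/(Y + Y*(2 + Y)) (H(Y) = 1/(Y*(Y - 1*(-2)) + Y) = 1/(Y*(Y + 2) + Y) = 1/(Y*(2 + Y) + Y) = 1/(Y + Y*(2 + Y)))
l(t, x) = 24 (l(t, x) = 24 + 0 = 24)
3323 - l(117, H(L(A, -4))) = 3323 - 1*24 = 3323 - 24 = 3299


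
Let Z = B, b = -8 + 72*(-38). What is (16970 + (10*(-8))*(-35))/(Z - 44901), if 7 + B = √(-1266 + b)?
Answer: -147971860/336122079 - 3295*I*√4010/336122079 ≈ -0.44023 - 0.00062077*I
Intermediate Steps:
b = -2744 (b = -8 - 2736 = -2744)
B = -7 + I*√4010 (B = -7 + √(-1266 - 2744) = -7 + √(-4010) = -7 + I*√4010 ≈ -7.0 + 63.325*I)
Z = -7 + I*√4010 ≈ -7.0 + 63.325*I
(16970 + (10*(-8))*(-35))/(Z - 44901) = (16970 + (10*(-8))*(-35))/((-7 + I*√4010) - 44901) = (16970 - 80*(-35))/(-44908 + I*√4010) = (16970 + 2800)/(-44908 + I*√4010) = 19770/(-44908 + I*√4010)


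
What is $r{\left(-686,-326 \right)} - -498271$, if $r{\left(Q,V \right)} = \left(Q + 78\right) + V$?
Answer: $497337$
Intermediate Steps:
$r{\left(Q,V \right)} = 78 + Q + V$ ($r{\left(Q,V \right)} = \left(78 + Q\right) + V = 78 + Q + V$)
$r{\left(-686,-326 \right)} - -498271 = \left(78 - 686 - 326\right) - -498271 = -934 + 498271 = 497337$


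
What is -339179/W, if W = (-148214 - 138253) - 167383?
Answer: 339179/453850 ≈ 0.74734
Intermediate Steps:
W = -453850 (W = -286467 - 167383 = -453850)
-339179/W = -339179/(-453850) = -339179*(-1/453850) = 339179/453850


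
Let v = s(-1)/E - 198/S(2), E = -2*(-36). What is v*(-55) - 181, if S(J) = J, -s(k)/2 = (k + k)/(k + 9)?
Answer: 757961/144 ≈ 5263.6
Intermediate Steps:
s(k) = -4*k/(9 + k) (s(k) = -2*(k + k)/(k + 9) = -2*2*k/(9 + k) = -4*k/(9 + k))
E = 72
v = -14255/144 (v = -4*(-1)/(9 - 1)/72 - 198/2 = -4*(-1)/8*(1/72) - 198*1/2 = -4*(-1)*1/8*(1/72) - 99 = (1/2)*(1/72) - 99 = 1/144 - 99 = -14255/144 ≈ -98.993)
v*(-55) - 181 = -14255/144*(-55) - 181 = 784025/144 - 181 = 757961/144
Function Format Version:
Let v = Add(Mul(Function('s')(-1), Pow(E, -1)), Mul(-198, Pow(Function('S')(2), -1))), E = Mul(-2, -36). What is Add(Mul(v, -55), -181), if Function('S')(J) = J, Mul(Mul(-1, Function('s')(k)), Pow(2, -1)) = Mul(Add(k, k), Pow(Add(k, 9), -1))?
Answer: Rational(757961, 144) ≈ 5263.6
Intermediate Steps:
Function('s')(k) = Mul(-4, k, Pow(Add(9, k), -1)) (Function('s')(k) = Mul(-2, Mul(Add(k, k), Pow(Add(k, 9), -1))) = Mul(-2, Mul(Mul(2, k), Pow(Add(9, k), -1))) = Mul(-2, Mul(2, k, Pow(Add(9, k), -1))) = Mul(-4, k, Pow(Add(9, k), -1)))
E = 72
v = Rational(-14255, 144) (v = Add(Mul(Mul(-4, -1, Pow(Add(9, -1), -1)), Pow(72, -1)), Mul(-198, Pow(2, -1))) = Add(Mul(Mul(-4, -1, Pow(8, -1)), Rational(1, 72)), Mul(-198, Rational(1, 2))) = Add(Mul(Mul(-4, -1, Rational(1, 8)), Rational(1, 72)), -99) = Add(Mul(Rational(1, 2), Rational(1, 72)), -99) = Add(Rational(1, 144), -99) = Rational(-14255, 144) ≈ -98.993)
Add(Mul(v, -55), -181) = Add(Mul(Rational(-14255, 144), -55), -181) = Add(Rational(784025, 144), -181) = Rational(757961, 144)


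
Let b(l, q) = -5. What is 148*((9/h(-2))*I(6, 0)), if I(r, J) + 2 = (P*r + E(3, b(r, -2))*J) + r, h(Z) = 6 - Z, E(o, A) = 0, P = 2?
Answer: 2664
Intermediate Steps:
I(r, J) = -2 + 3*r (I(r, J) = -2 + ((2*r + 0*J) + r) = -2 + ((2*r + 0) + r) = -2 + (2*r + r) = -2 + 3*r)
148*((9/h(-2))*I(6, 0)) = 148*((9/(6 - 1*(-2)))*(-2 + 3*6)) = 148*((9/(6 + 2))*(-2 + 18)) = 148*((9/8)*16) = 148*18 = 2664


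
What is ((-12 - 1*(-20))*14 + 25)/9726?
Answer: 137/9726 ≈ 0.014086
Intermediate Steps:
((-12 - 1*(-20))*14 + 25)/9726 = ((-12 + 20)*14 + 25)*(1/9726) = (8*14 + 25)*(1/9726) = (112 + 25)*(1/9726) = 137*(1/9726) = 137/9726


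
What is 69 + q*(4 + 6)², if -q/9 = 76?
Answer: -68331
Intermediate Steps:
q = -684 (q = -9*76 = -684)
69 + q*(4 + 6)² = 69 - 684*(4 + 6)² = 69 - 684*10² = 69 - 684*100 = 69 - 68400 = -68331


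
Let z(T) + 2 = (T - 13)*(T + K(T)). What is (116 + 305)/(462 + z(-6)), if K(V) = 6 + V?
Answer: 421/574 ≈ 0.73345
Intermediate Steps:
z(T) = -2 + (-13 + T)*(6 + 2*T) (z(T) = -2 + (T - 13)*(T + (6 + T)) = -2 + (-13 + T)*(6 + 2*T))
(116 + 305)/(462 + z(-6)) = (116 + 305)/(462 + (-80 - 20*(-6) + 2*(-6)**2)) = 421/(462 + (-80 + 120 + 2*36)) = 421/(462 + (-80 + 120 + 72)) = 421/(462 + 112) = 421/574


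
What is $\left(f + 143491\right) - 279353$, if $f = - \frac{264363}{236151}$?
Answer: $- \frac{10694737175}{78717} \approx -1.3586 \cdot 10^{5}$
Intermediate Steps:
$f = - \frac{88121}{78717}$ ($f = \left(-264363\right) \frac{1}{236151} = - \frac{88121}{78717} \approx -1.1195$)
$\left(f + 143491\right) - 279353 = \left(- \frac{88121}{78717} + 143491\right) - 279353 = \frac{11295092926}{78717} - 279353 = - \frac{10694737175}{78717}$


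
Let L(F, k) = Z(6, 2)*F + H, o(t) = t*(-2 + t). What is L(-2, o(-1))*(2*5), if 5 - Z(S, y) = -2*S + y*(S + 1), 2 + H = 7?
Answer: -10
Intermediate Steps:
H = 5 (H = -2 + 7 = 5)
Z(S, y) = 5 + 2*S - y*(1 + S) (Z(S, y) = 5 - (-2*S + y*(S + 1)) = 5 - (-2*S + y*(1 + S)) = 5 + (2*S - y*(1 + S)) = 5 + 2*S - y*(1 + S))
L(F, k) = 5 + 3*F (L(F, k) = (5 - 1*2 + 2*6 - 1*6*2)*F + 5 = (5 - 2 + 12 - 12)*F + 5 = 3*F + 5 = 5 + 3*F)
L(-2, o(-1))*(2*5) = (5 + 3*(-2))*(2*5) = (5 - 6)*10 = -1*10 = -10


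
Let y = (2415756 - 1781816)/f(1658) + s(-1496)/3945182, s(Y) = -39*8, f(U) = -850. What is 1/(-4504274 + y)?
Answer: -167670235/755357730531504 ≈ -2.2197e-7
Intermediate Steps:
s(Y) = -312
y = -125050447114/167670235 (y = (2415756 - 1781816)/(-850) - 312/3945182 = 633940*(-1/850) - 312*1/3945182 = -63394/85 - 156/1972591 = -125050447114/167670235 ≈ -745.81)
1/(-4504274 + y) = 1/(-4504274 - 125050447114/167670235) = 1/(-755357730531504/167670235) = -167670235/755357730531504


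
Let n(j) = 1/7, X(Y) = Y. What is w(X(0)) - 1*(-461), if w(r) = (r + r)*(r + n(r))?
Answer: 461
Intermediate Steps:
n(j) = ⅐
w(r) = 2*r*(⅐ + r) (w(r) = (r + r)*(r + ⅐) = (2*r)*(⅐ + r) = 2*r*(⅐ + r))
w(X(0)) - 1*(-461) = (2/7)*0*(1 + 7*0) - 1*(-461) = (2/7)*0*(1 + 0) + 461 = (2/7)*0*1 + 461 = 0 + 461 = 461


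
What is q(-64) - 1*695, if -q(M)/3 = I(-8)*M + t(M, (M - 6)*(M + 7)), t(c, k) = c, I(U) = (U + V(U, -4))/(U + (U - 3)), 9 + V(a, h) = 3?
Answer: -6869/19 ≈ -361.53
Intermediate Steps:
V(a, h) = -6 (V(a, h) = -9 + 3 = -6)
I(U) = (-6 + U)/(-3 + 2*U) (I(U) = (U - 6)/(U + (U - 3)) = (-6 + U)/(U + (-3 + U)) = (-6 + U)/(-3 + 2*U))
q(M) = -99*M/19 (q(M) = -3*(((-6 - 8)/(-3 + 2*(-8)))*M + M) = -3*((-14/(-3 - 16))*M + M) = -3*((-14/(-19))*M + M) = -3*((-1/19*(-14))*M + M) = -3*(14*M/19 + M) = -99*M/19)
q(-64) - 1*695 = -99/19*(-64) - 1*695 = 6336/19 - 695 = -6869/19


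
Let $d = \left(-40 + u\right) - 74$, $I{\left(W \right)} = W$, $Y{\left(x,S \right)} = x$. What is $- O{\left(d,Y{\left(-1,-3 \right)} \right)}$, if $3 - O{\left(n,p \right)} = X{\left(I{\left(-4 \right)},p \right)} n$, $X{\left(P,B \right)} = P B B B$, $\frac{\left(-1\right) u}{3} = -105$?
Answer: $801$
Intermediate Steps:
$u = 315$ ($u = \left(-3\right) \left(-105\right) = 315$)
$X{\left(P,B \right)} = P B^{3}$ ($X{\left(P,B \right)} = B P B B = P B^{2} B = P B^{3}$)
$d = 201$ ($d = \left(-40 + 315\right) - 74 = 275 - 74 = 201$)
$O{\left(n,p \right)} = 3 + 4 n p^{3}$ ($O{\left(n,p \right)} = 3 - - 4 p^{3} n = 3 - - 4 n p^{3} = 3 + 4 n p^{3}$)
$- O{\left(d,Y{\left(-1,-3 \right)} \right)} = - (3 + 4 \cdot 201 \left(-1\right)^{3}) = - (3 + 4 \cdot 201 \left(-1\right)) = - (3 - 804) = \left(-1\right) \left(-801\right) = 801$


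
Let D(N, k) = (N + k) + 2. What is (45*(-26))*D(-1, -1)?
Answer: 0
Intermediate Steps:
D(N, k) = 2 + N + k
(45*(-26))*D(-1, -1) = (45*(-26))*(2 - 1 - 1) = -1170*0 = 0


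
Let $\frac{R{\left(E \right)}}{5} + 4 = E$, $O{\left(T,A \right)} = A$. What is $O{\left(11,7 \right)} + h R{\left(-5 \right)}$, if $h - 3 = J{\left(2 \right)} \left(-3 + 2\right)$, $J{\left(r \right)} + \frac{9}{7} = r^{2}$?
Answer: $- \frac{41}{7} \approx -5.8571$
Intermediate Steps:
$J{\left(r \right)} = - \frac{9}{7} + r^{2}$
$R{\left(E \right)} = -20 + 5 E$
$h = \frac{2}{7}$ ($h = 3 + \left(- \frac{9}{7} + 2^{2}\right) \left(-3 + 2\right) = 3 + \left(- \frac{9}{7} + 4\right) \left(-1\right) = 3 + \frac{19}{7} \left(-1\right) = 3 - \frac{19}{7} = \frac{2}{7} \approx 0.28571$)
$O{\left(11,7 \right)} + h R{\left(-5 \right)} = 7 + \frac{2 \left(-20 + 5 \left(-5\right)\right)}{7} = 7 + \frac{2 \left(-20 - 25\right)}{7} = 7 + \frac{2}{7} \left(-45\right) = 7 - \frac{90}{7} = - \frac{41}{7}$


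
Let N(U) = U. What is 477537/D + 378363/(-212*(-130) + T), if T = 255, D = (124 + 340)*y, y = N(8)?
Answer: 14687175111/103249280 ≈ 142.25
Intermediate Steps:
y = 8
D = 3712 (D = (124 + 340)*8 = 464*8 = 3712)
477537/D + 378363/(-212*(-130) + T) = 477537/3712 + 378363/(-212*(-130) + 255) = 477537*(1/3712) + 378363/(27560 + 255) = 477537/3712 + 378363/27815 = 14687175111/103249280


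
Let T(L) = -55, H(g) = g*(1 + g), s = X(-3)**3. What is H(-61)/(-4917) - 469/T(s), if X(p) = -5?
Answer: 63781/8195 ≈ 7.7829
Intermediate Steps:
s = -125 (s = (-5)**3 = -125)
H(-61)/(-4917) - 469/T(s) = -61*(1 - 61)/(-4917) - 469/(-55) = -61*(-60)*(-1/4917) - 469*(-1/55) = 3660*(-1/4917) + 469/55 = -1220/1639 + 469/55 = 63781/8195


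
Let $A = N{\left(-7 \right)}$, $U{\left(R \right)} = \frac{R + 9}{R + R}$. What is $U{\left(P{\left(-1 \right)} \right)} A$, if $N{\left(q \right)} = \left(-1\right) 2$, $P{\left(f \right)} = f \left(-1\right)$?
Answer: $-10$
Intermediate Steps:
$P{\left(f \right)} = - f$
$U{\left(R \right)} = \frac{9 + R}{2 R}$
$N{\left(q \right)} = -2$
$A = -2$
$U{\left(P{\left(-1 \right)} \right)} A = \frac{9 - -1}{2 \left(\left(-1\right) \left(-1\right)\right)} \left(-2\right) = \frac{9 + 1}{2 \cdot 1} \left(-2\right) = \frac{1}{2} \cdot 1 \cdot 10 \left(-2\right) = 5 \left(-2\right) = -10$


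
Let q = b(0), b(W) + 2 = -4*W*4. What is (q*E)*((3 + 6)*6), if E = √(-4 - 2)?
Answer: -108*I*√6 ≈ -264.54*I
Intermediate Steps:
b(W) = -2 - 16*W (b(W) = -2 - 4*W*4 = -2 - 16*W)
q = -2 (q = -2 - 16*0 = -2 + 0 = -2)
E = I*√6 (E = √(-6) = I*√6 ≈ 2.4495*I)
(q*E)*((3 + 6)*6) = (-2*I*√6)*((3 + 6)*6) = (-2*I*√6)*(9*6) = -2*I*√6*54 = -108*I*√6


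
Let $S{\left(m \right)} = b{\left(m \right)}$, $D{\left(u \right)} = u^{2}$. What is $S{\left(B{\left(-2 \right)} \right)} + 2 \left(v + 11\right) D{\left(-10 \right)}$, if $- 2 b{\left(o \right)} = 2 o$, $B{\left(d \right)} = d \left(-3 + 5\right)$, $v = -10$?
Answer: $204$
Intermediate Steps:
$B{\left(d \right)} = 2 d$ ($B{\left(d \right)} = d 2 = 2 d$)
$b{\left(o \right)} = - o$ ($b{\left(o \right)} = - \frac{2 o}{2} = - o$)
$S{\left(m \right)} = - m$
$S{\left(B{\left(-2 \right)} \right)} + 2 \left(v + 11\right) D{\left(-10 \right)} = - 2 \left(-2\right) + 2 \left(-10 + 11\right) \left(-10\right)^{2} = \left(-1\right) \left(-4\right) + 2 \cdot 1 \cdot 100 = 4 + 2 \cdot 100 = 4 + 200 = 204$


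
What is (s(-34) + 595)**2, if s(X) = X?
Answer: 314721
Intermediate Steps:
(s(-34) + 595)**2 = (-34 + 595)**2 = 561**2 = 314721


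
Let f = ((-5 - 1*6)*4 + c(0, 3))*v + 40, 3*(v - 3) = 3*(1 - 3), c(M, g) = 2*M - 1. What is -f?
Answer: 5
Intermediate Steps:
c(M, g) = -1 + 2*M
v = 1 (v = 3 + (3*(1 - 3))/3 = 3 + (3*(-2))/3 = 3 + (⅓)*(-6) = 3 - 2 = 1)
f = -5 (f = ((-5 - 1*6)*4 + (-1 + 2*0))*1 + 40 = ((-5 - 6)*4 + (-1 + 0))*1 + 40 = (-11*4 - 1)*1 + 40 = (-44 - 1)*1 + 40 = -45*1 + 40 = -45 + 40 = -5)
-f = -1*(-5) = 5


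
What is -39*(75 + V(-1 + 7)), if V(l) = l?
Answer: -3159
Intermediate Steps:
-39*(75 + V(-1 + 7)) = -39*(75 + (-1 + 7)) = -39*(75 + 6) = -39*81 = -3159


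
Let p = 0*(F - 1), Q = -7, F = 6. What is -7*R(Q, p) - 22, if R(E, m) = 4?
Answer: -50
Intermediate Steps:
p = 0 (p = 0*(6 - 1) = 0*5 = 0)
-7*R(Q, p) - 22 = -7*4 - 22 = -28 - 22 = -50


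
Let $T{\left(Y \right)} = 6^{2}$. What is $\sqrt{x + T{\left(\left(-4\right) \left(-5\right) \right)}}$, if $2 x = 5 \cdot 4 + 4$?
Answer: $4 \sqrt{3} \approx 6.9282$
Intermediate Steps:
$T{\left(Y \right)} = 36$
$x = 12$ ($x = \frac{5 \cdot 4 + 4}{2} = \frac{20 + 4}{2} = \frac{1}{2} \cdot 24 = 12$)
$\sqrt{x + T{\left(\left(-4\right) \left(-5\right) \right)}} = \sqrt{12 + 36} = \sqrt{48} = 4 \sqrt{3}$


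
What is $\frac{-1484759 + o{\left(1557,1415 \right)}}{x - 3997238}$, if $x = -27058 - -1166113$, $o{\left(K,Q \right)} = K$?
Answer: $\frac{1483202}{2858183} \approx 0.51893$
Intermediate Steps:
$x = 1139055$ ($x = -27058 + 1166113 = 1139055$)
$\frac{-1484759 + o{\left(1557,1415 \right)}}{x - 3997238} = \frac{-1484759 + 1557}{1139055 - 3997238} = - \frac{1483202}{-2858183} = \left(-1483202\right) \left(- \frac{1}{2858183}\right) = \frac{1483202}{2858183}$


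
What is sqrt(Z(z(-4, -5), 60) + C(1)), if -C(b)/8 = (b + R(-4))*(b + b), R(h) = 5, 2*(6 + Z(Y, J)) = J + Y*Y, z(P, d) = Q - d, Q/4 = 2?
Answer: 5*sqrt(2)/2 ≈ 3.5355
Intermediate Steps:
Q = 8 (Q = 4*2 = 8)
z(P, d) = 8 - d
Z(Y, J) = -6 + J/2 + Y**2/2 (Z(Y, J) = -6 + (J + Y*Y)/2 = -6 + (J + Y**2)/2 = -6 + (J/2 + Y**2/2) = -6 + J/2 + Y**2/2)
C(b) = -16*b*(5 + b) (C(b) = -8*(b + 5)*(b + b) = -8*(5 + b)*2*b = -16*b*(5 + b))
sqrt(Z(z(-4, -5), 60) + C(1)) = sqrt((-6 + (1/2)*60 + (8 - 1*(-5))**2/2) - 16*1*(5 + 1)) = sqrt((-6 + 30 + (8 + 5)**2/2) - 16*1*6) = sqrt((-6 + 30 + (1/2)*13**2) - 96) = sqrt((-6 + 30 + (1/2)*169) - 96) = sqrt((-6 + 30 + 169/2) - 96) = sqrt(217/2 - 96) = sqrt(25/2) = 5*sqrt(2)/2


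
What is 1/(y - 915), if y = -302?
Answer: -1/1217 ≈ -0.00082169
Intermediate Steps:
1/(y - 915) = 1/(-302 - 915) = 1/(-1217) = -1/1217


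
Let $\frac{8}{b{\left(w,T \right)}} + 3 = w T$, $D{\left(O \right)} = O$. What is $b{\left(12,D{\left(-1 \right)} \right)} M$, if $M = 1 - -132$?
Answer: $- \frac{1064}{15} \approx -70.933$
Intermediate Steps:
$M = 133$ ($M = 1 + 132 = 133$)
$b{\left(w,T \right)} = \frac{8}{-3 + T w}$ ($b{\left(w,T \right)} = \frac{8}{-3 + w T} = \frac{8}{-3 + T w}$)
$b{\left(12,D{\left(-1 \right)} \right)} M = \frac{8}{-3 - 12} \cdot 133 = \frac{8}{-15} \cdot 133 = 8 \left(- \frac{1}{15}\right) 133 = \left(- \frac{8}{15}\right) 133 = - \frac{1064}{15}$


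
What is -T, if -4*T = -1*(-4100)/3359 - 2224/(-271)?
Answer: 2145379/910289 ≈ 2.3568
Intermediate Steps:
T = -2145379/910289 (T = -(-1*(-4100)/3359 - 2224/(-271))/4 = -(4100*(1/3359) - 2224*(-1/271))/4 = -(4100/3359 + 2224/271)/4 = -¼*8581516/910289 = -2145379/910289 ≈ -2.3568)
-T = -1*(-2145379/910289) = 2145379/910289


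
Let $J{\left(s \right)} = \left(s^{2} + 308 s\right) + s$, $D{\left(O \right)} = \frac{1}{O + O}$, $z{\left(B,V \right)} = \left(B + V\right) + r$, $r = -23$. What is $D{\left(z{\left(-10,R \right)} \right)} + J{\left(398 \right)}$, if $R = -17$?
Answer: $\frac{28138599}{100} \approx 2.8139 \cdot 10^{5}$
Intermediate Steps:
$z{\left(B,V \right)} = -23 + B + V$ ($z{\left(B,V \right)} = \left(B + V\right) - 23 = -23 + B + V$)
$D{\left(O \right)} = \frac{1}{2 O}$
$J{\left(s \right)} = s^{2} + 309 s$
$D{\left(z{\left(-10,R \right)} \right)} + J{\left(398 \right)} = \frac{1}{2 \left(-23 - 10 - 17\right)} + 398 \left(309 + 398\right) = \frac{1}{2 \left(-50\right)} + 398 \cdot 707 = \frac{1}{2} \left(- \frac{1}{50}\right) + 281386 = - \frac{1}{100} + 281386 = \frac{28138599}{100}$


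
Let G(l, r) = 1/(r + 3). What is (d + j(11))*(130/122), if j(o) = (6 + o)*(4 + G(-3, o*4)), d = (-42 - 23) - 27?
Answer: -72215/2867 ≈ -25.188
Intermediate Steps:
G(l, r) = 1/(3 + r)
d = -92 (d = -65 - 27 = -92)
j(o) = (4 + 1/(3 + 4*o))*(6 + o) (j(o) = (6 + o)*(4 + 1/(3 + o*4)) = (6 + o)*(4 + 1/(3 + 4*o)) = (4 + 1/(3 + 4*o))*(6 + o))
(d + j(11))*(130/122) = (-92 + (78 + 16*11² + 109*11)/(3 + 4*11))*(130/122) = (-92 + (78 + 16*121 + 1199)/(3 + 44))*(130*(1/122)) = (-92 + (78 + 1936 + 1199)/47)*(65/61) = (-92 + (1/47)*3213)*(65/61) = (-92 + 3213/47)*(65/61) = -1111/47*65/61 = -72215/2867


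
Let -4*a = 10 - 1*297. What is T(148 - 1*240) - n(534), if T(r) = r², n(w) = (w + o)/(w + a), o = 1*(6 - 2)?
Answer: 20506120/2423 ≈ 8463.1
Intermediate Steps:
a = 287/4 (a = -(10 - 1*297)/4 = -(10 - 297)/4 = -¼*(-287) = 287/4 ≈ 71.750)
o = 4 (o = 1*4 = 4)
n(w) = (4 + w)/(287/4 + w) (n(w) = (w + 4)/(w + 287/4) = (4 + w)/(287/4 + w))
T(148 - 1*240) - n(534) = (148 - 1*240)² - 4*(4 + 534)/(287 + 4*534) = (148 - 240)² - 4*538/(287 + 2136) = (-92)² - 4*538/2423 = 8464 - 4*538/2423 = 8464 - 1*2152/2423 = 8464 - 2152/2423 = 20506120/2423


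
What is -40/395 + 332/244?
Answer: 6069/4819 ≈ 1.2594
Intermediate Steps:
-40/395 + 332/244 = -40*1/395 + 332*(1/244) = -8/79 + 83/61 = 6069/4819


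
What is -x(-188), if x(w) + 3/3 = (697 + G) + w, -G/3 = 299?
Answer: 389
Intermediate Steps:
G = -897 (G = -3*299 = -897)
x(w) = -201 + w (x(w) = -1 + ((697 - 897) + w) = -1 + (-200 + w) = -201 + w)
-x(-188) = -(-201 - 188) = -1*(-389) = 389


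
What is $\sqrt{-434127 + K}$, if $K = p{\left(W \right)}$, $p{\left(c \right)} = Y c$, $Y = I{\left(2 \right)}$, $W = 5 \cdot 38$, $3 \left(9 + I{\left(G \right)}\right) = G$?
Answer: $\frac{i \sqrt{3921393}}{3} \approx 660.08 i$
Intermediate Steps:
$I{\left(G \right)} = -9 + \frac{G}{3}$
$W = 190$
$Y = - \frac{25}{3}$ ($Y = -9 + \frac{1}{3} \cdot 2 = -9 + \frac{2}{3} = - \frac{25}{3} \approx -8.3333$)
$p{\left(c \right)} = - \frac{25 c}{3}$
$K = - \frac{4750}{3}$ ($K = \left(- \frac{25}{3}\right) 190 = - \frac{4750}{3} \approx -1583.3$)
$\sqrt{-434127 + K} = \sqrt{-434127 - \frac{4750}{3}} = \sqrt{- \frac{1307131}{3}} = \frac{i \sqrt{3921393}}{3}$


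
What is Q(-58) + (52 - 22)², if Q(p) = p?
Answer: 842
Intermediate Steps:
Q(-58) + (52 - 22)² = -58 + (52 - 22)² = -58 + 30² = -58 + 900 = 842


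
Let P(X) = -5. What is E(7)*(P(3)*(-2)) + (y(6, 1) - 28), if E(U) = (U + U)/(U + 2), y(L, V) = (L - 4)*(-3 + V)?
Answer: -148/9 ≈ -16.444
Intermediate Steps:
y(L, V) = (-4 + L)*(-3 + V)
E(U) = 2*U/(2 + U) (E(U) = (2*U)/(2 + U) = 2*U/(2 + U))
E(7)*(P(3)*(-2)) + (y(6, 1) - 28) = (2*7/(2 + 7))*(-5*(-2)) + ((12 - 4*1 - 3*6 + 6*1) - 28) = (2*7/9)*10 + ((12 - 4 - 18 + 6) - 28) = (2*7*(1/9))*10 + (-4 - 28) = (14/9)*10 - 32 = 140/9 - 32 = -148/9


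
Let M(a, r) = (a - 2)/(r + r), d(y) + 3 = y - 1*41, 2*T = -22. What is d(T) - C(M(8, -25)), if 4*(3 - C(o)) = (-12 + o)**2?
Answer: -53191/2500 ≈ -21.276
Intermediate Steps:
T = -11 (T = (1/2)*(-22) = -11)
d(y) = -44 + y (d(y) = -3 + (y - 1*41) = -3 + (y - 41) = -3 + (-41 + y) = -44 + y)
M(a, r) = (-2 + a)/(2*r) (M(a, r) = (-2 + a)/((2*r)) = (-2 + a)*(1/(2*r)) = (-2 + a)/(2*r))
C(o) = 3 - (-12 + o)**2/4
d(T) - C(M(8, -25)) = (-44 - 11) - (3 - (-12 + (1/2)*(-2 + 8)/(-25))**2/4) = -55 - (3 - (-12 + (1/2)*(-1/25)*6)**2/4) = -55 - (3 - (-12 - 3/25)**2/4) = -55 - (3 - (-303/25)**2/4) = -55 - (3 - 1/4*91809/625) = -55 - (3 - 91809/2500) = -55 - 1*(-84309/2500) = -55 + 84309/2500 = -53191/2500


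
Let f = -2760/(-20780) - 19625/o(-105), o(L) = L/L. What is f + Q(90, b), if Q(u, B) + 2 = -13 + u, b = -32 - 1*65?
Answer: -20312312/1039 ≈ -19550.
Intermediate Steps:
b = -97 (b = -32 - 65 = -97)
o(L) = 1
f = -20390237/1039 (f = -2760/(-20780) - 19625/1 = -2760*(-1/20780) - 19625*1 = 138/1039 - 19625 = -20390237/1039 ≈ -19625.)
Q(u, B) = -15 + u (Q(u, B) = -2 + (-13 + u) = -15 + u)
f + Q(90, b) = -20390237/1039 + (-15 + 90) = -20390237/1039 + 75 = -20312312/1039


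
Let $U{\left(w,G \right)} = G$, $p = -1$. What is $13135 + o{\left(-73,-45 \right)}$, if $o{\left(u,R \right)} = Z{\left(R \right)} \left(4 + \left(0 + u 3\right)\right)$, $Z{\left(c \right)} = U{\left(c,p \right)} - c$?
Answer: $3675$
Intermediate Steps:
$Z{\left(c \right)} = -1 - c$
$o{\left(u,R \right)} = \left(-1 - R\right) \left(4 + 3 u\right)$ ($o{\left(u,R \right)} = \left(-1 - R\right) \left(4 + \left(0 + u 3\right)\right) = \left(-1 - R\right) \left(4 + \left(0 + 3 u\right)\right) = \left(-1 - R\right) \left(4 + 3 u\right)$)
$13135 + o{\left(-73,-45 \right)} = 13135 - \left(1 - 45\right) \left(4 + 3 \left(-73\right)\right) = 13135 - - 44 \left(4 - 219\right) = 13135 - \left(-44\right) \left(-215\right) = 13135 - 9460 = 3675$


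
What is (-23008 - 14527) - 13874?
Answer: -51409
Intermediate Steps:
(-23008 - 14527) - 13874 = -37535 - 13874 = -51409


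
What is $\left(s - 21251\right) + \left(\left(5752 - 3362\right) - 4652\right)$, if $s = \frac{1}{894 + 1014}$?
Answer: $- \frac{44862803}{1908} \approx -23513.0$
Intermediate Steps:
$s = \frac{1}{1908} \approx 0.00052411$
$\left(s - 21251\right) + \left(\left(5752 - 3362\right) - 4652\right) = \left(\frac{1}{1908} - 21251\right) + \left(\left(5752 - 3362\right) - 4652\right) = - \frac{40546907}{1908} + \left(2390 - 4652\right) = - \frac{40546907}{1908} - 2262 = - \frac{44862803}{1908}$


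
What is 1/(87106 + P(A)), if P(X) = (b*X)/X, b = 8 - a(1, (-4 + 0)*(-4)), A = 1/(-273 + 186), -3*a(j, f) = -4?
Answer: 3/261338 ≈ 1.1479e-5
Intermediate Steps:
a(j, f) = 4/3 (a(j, f) = -1/3*(-4) = 4/3)
A = -1/87 (A = 1/(-87) = -1/87 ≈ -0.011494)
b = 20/3 (b = 8 - 1*4/3 = 8 - 4/3 = 20/3 ≈ 6.6667)
P(X) = 20/3 (P(X) = (20*X/3)/X = 20/3)
1/(87106 + P(A)) = 1/(87106 + 20/3) = 1/(261338/3) = 3/261338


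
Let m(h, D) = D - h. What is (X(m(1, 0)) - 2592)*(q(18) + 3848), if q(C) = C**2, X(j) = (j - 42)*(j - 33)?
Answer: -4714360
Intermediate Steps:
X(j) = (-42 + j)*(-33 + j)
(X(m(1, 0)) - 2592)*(q(18) + 3848) = ((1386 + (0 - 1*1)**2 - 75*(0 - 1*1)) - 2592)*(18**2 + 3848) = ((1386 + (0 - 1)**2 - 75*(0 - 1)) - 2592)*(324 + 3848) = ((1386 + (-1)**2 - 75*(-1)) - 2592)*4172 = ((1386 + 1 + 75) - 2592)*4172 = (1462 - 2592)*4172 = -1130*4172 = -4714360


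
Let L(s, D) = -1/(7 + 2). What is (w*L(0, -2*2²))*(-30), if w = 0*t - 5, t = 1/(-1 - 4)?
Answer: -50/3 ≈ -16.667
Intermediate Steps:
t = -⅕ (t = 1/(-5) = -⅕ ≈ -0.20000)
L(s, D) = -⅑ (L(s, D) = -1/9 = -1*⅑ = -⅑)
w = -5 (w = 0*(-⅕) - 5 = 0 - 5 = -5)
(w*L(0, -2*2²))*(-30) = -5*(-⅑)*(-30) = (5/9)*(-30) = -50/3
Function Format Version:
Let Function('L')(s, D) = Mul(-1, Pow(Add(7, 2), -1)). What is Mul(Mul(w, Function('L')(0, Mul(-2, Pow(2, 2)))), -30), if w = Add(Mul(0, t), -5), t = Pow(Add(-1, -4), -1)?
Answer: Rational(-50, 3) ≈ -16.667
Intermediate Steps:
t = Rational(-1, 5) (t = Pow(-5, -1) = Rational(-1, 5) ≈ -0.20000)
Function('L')(s, D) = Rational(-1, 9) (Function('L')(s, D) = Mul(-1, Pow(9, -1)) = Mul(-1, Rational(1, 9)) = Rational(-1, 9))
w = -5 (w = Add(Mul(0, Rational(-1, 5)), -5) = Add(0, -5) = -5)
Mul(Mul(w, Function('L')(0, Mul(-2, Pow(2, 2)))), -30) = Mul(Mul(-5, Rational(-1, 9)), -30) = Mul(Rational(5, 9), -30) = Rational(-50, 3)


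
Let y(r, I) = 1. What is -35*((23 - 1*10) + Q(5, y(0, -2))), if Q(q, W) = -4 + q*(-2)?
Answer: 35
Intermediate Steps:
Q(q, W) = -4 - 2*q
-35*((23 - 1*10) + Q(5, y(0, -2))) = -35*((23 - 1*10) + (-4 - 2*5)) = -35*((23 - 10) + (-4 - 10)) = -35*(13 - 14) = -35*(-1) = 35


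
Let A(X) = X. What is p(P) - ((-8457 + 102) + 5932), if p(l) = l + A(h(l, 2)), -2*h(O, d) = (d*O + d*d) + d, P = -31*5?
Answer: 2420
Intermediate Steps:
P = -155
h(O, d) = -d/2 - d²/2 - O*d/2 (h(O, d) = -((d*O + d*d) + d)/2 = -((O*d + d²) + d)/2 = -((d² + O*d) + d)/2 = -(d + d² + O*d)/2 = -d/2 - d²/2 - O*d/2)
p(l) = -3 (p(l) = l - ½*2*(1 + l + 2) = l - ½*2*(3 + l) = l + (-3 - l) = -3)
p(P) - ((-8457 + 102) + 5932) = -3 - ((-8457 + 102) + 5932) = -3 - (-8355 + 5932) = -3 - 1*(-2423) = -3 + 2423 = 2420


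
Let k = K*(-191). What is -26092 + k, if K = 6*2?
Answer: -28384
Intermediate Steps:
K = 12
k = -2292 (k = 12*(-191) = -2292)
-26092 + k = -26092 - 2292 = -28384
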